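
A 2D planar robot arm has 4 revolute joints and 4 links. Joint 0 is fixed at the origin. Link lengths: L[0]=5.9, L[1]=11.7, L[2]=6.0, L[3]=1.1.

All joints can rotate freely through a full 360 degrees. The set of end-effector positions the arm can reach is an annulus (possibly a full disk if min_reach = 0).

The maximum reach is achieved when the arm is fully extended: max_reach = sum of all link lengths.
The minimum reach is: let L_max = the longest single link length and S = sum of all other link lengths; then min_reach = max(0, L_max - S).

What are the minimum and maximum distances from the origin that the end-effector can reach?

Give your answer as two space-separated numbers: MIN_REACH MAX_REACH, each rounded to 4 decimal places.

Answer: 0.0000 24.7000

Derivation:
Link lengths: [5.9, 11.7, 6.0, 1.1]
max_reach = 5.9 + 11.7 + 6 + 1.1 = 24.7
L_max = max([5.9, 11.7, 6.0, 1.1]) = 11.7
S (sum of others) = 24.7 - 11.7 = 13
min_reach = max(0, 11.7 - 13) = max(0, -1.3) = 0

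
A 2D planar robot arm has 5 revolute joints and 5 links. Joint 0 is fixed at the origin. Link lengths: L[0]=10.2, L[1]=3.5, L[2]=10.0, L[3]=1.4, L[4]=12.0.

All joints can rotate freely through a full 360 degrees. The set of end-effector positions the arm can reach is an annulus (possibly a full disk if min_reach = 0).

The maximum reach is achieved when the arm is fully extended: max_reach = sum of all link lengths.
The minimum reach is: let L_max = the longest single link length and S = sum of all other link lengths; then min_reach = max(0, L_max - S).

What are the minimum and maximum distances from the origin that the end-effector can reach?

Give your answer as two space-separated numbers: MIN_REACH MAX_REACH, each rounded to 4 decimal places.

Answer: 0.0000 37.1000

Derivation:
Link lengths: [10.2, 3.5, 10.0, 1.4, 12.0]
max_reach = 10.2 + 3.5 + 10 + 1.4 + 12 = 37.1
L_max = max([10.2, 3.5, 10.0, 1.4, 12.0]) = 12
S (sum of others) = 37.1 - 12 = 25.1
min_reach = max(0, 12 - 25.1) = max(0, -13.1) = 0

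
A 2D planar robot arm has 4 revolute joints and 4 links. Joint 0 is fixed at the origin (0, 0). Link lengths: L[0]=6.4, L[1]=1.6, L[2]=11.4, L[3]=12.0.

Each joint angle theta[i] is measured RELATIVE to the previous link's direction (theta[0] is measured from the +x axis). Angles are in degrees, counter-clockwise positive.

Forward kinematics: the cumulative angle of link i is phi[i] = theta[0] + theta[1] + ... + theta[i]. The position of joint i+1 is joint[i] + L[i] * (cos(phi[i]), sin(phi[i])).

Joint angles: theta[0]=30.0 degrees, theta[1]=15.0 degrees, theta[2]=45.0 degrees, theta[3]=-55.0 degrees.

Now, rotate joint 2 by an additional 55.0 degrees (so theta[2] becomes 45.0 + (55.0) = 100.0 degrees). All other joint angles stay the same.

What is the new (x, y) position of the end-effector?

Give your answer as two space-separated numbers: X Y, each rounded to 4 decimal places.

joint[0] = (0.0000, 0.0000)  (base)
link 0: phi[0] = 30 = 30 deg
  cos(30 deg) = 0.8660, sin(30 deg) = 0.5000
  joint[1] = (0.0000, 0.0000) + 6.4 * (0.8660, 0.5000) = (0.0000 + 5.5426, 0.0000 + 3.2000) = (5.5426, 3.2000)
link 1: phi[1] = 30 + 15 = 45 deg
  cos(45 deg) = 0.7071, sin(45 deg) = 0.7071
  joint[2] = (5.5426, 3.2000) + 1.6 * (0.7071, 0.7071) = (5.5426 + 1.1314, 3.2000 + 1.1314) = (6.6739, 4.3314)
link 2: phi[2] = 30 + 15 + 100 = 145 deg
  cos(145 deg) = -0.8192, sin(145 deg) = 0.5736
  joint[3] = (6.6739, 4.3314) + 11.4 * (-0.8192, 0.5736) = (6.6739 + -9.3383, 4.3314 + 6.5388) = (-2.6644, 10.8701)
link 3: phi[3] = 30 + 15 + 100 + -55 = 90 deg
  cos(90 deg) = 0.0000, sin(90 deg) = 1.0000
  joint[4] = (-2.6644, 10.8701) + 12 * (0.0000, 1.0000) = (-2.6644 + 0.0000, 10.8701 + 12.0000) = (-2.6644, 22.8701)
End effector: (-2.6644, 22.8701)

Answer: -2.6644 22.8701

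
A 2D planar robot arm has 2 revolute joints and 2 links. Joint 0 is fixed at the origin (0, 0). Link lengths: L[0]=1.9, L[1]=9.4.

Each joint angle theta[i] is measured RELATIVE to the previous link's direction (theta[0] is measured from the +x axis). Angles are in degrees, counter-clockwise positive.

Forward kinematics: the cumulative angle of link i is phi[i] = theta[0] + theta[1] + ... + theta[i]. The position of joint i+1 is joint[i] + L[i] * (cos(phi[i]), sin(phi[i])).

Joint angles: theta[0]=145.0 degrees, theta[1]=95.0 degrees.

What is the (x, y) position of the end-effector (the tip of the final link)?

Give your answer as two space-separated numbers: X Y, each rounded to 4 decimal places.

joint[0] = (0.0000, 0.0000)  (base)
link 0: phi[0] = 145 = 145 deg
  cos(145 deg) = -0.8192, sin(145 deg) = 0.5736
  joint[1] = (0.0000, 0.0000) + 1.9 * (-0.8192, 0.5736) = (0.0000 + -1.5564, 0.0000 + 1.0898) = (-1.5564, 1.0898)
link 1: phi[1] = 145 + 95 = 240 deg
  cos(240 deg) = -0.5000, sin(240 deg) = -0.8660
  joint[2] = (-1.5564, 1.0898) + 9.4 * (-0.5000, -0.8660) = (-1.5564 + -4.7000, 1.0898 + -8.1406) = (-6.2564, -7.0508)
End effector: (-6.2564, -7.0508)

Answer: -6.2564 -7.0508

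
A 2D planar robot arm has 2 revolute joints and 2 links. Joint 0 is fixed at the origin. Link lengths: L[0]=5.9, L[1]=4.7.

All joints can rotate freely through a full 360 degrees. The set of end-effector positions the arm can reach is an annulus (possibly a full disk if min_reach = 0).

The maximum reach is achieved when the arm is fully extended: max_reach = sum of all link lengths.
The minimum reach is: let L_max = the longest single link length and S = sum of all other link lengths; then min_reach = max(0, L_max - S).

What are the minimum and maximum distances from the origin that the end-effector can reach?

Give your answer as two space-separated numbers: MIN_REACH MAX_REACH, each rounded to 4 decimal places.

Answer: 1.2000 10.6000

Derivation:
Link lengths: [5.9, 4.7]
max_reach = 5.9 + 4.7 = 10.6
L_max = max([5.9, 4.7]) = 5.9
S (sum of others) = 10.6 - 5.9 = 4.7
min_reach = max(0, 5.9 - 4.7) = max(0, 1.2) = 1.2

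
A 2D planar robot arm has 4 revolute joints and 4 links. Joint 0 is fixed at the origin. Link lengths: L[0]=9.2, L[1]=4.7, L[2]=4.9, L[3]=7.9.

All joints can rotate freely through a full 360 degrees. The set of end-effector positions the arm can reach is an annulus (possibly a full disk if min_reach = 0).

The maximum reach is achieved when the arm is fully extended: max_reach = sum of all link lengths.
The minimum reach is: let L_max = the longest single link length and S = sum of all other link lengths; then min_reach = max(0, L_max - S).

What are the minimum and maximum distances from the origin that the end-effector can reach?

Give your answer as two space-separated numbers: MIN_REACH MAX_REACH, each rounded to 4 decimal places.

Link lengths: [9.2, 4.7, 4.9, 7.9]
max_reach = 9.2 + 4.7 + 4.9 + 7.9 = 26.7
L_max = max([9.2, 4.7, 4.9, 7.9]) = 9.2
S (sum of others) = 26.7 - 9.2 = 17.5
min_reach = max(0, 9.2 - 17.5) = max(0, -8.3) = 0

Answer: 0.0000 26.7000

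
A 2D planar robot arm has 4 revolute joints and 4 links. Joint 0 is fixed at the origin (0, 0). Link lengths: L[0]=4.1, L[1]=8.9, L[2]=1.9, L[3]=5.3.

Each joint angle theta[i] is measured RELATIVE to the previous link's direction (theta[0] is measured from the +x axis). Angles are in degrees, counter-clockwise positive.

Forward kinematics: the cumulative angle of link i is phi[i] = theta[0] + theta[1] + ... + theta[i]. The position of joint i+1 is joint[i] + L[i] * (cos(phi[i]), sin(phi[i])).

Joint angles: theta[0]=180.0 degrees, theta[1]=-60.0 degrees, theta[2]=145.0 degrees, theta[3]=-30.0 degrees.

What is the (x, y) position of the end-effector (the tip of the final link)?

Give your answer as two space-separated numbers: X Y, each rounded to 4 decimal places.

joint[0] = (0.0000, 0.0000)  (base)
link 0: phi[0] = 180 = 180 deg
  cos(180 deg) = -1.0000, sin(180 deg) = 0.0000
  joint[1] = (0.0000, 0.0000) + 4.1 * (-1.0000, 0.0000) = (0.0000 + -4.1000, 0.0000 + 0.0000) = (-4.1000, 0.0000)
link 1: phi[1] = 180 + -60 = 120 deg
  cos(120 deg) = -0.5000, sin(120 deg) = 0.8660
  joint[2] = (-4.1000, 0.0000) + 8.9 * (-0.5000, 0.8660) = (-4.1000 + -4.4500, 0.0000 + 7.7076) = (-8.5500, 7.7076)
link 2: phi[2] = 180 + -60 + 145 = 265 deg
  cos(265 deg) = -0.0872, sin(265 deg) = -0.9962
  joint[3] = (-8.5500, 7.7076) + 1.9 * (-0.0872, -0.9962) = (-8.5500 + -0.1656, 7.7076 + -1.8928) = (-8.7156, 5.8149)
link 3: phi[3] = 180 + -60 + 145 + -30 = 235 deg
  cos(235 deg) = -0.5736, sin(235 deg) = -0.8192
  joint[4] = (-8.7156, 5.8149) + 5.3 * (-0.5736, -0.8192) = (-8.7156 + -3.0400, 5.8149 + -4.3415) = (-11.7556, 1.4734)
End effector: (-11.7556, 1.4734)

Answer: -11.7556 1.4734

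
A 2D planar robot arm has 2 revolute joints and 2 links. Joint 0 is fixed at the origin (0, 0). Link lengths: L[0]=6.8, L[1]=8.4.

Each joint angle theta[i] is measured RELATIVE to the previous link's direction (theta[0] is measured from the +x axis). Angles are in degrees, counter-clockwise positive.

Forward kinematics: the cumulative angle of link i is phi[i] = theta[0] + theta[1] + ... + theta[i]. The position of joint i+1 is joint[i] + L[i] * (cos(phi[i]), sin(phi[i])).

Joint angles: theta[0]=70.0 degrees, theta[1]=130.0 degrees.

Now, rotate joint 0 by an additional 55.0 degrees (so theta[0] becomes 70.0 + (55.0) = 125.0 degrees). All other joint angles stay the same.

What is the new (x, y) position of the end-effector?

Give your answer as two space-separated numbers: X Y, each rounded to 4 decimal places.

Answer: -6.0744 -2.5435

Derivation:
joint[0] = (0.0000, 0.0000)  (base)
link 0: phi[0] = 125 = 125 deg
  cos(125 deg) = -0.5736, sin(125 deg) = 0.8192
  joint[1] = (0.0000, 0.0000) + 6.8 * (-0.5736, 0.8192) = (0.0000 + -3.9003, 0.0000 + 5.5702) = (-3.9003, 5.5702)
link 1: phi[1] = 125 + 130 = 255 deg
  cos(255 deg) = -0.2588, sin(255 deg) = -0.9659
  joint[2] = (-3.9003, 5.5702) + 8.4 * (-0.2588, -0.9659) = (-3.9003 + -2.1741, 5.5702 + -8.1138) = (-6.0744, -2.5435)
End effector: (-6.0744, -2.5435)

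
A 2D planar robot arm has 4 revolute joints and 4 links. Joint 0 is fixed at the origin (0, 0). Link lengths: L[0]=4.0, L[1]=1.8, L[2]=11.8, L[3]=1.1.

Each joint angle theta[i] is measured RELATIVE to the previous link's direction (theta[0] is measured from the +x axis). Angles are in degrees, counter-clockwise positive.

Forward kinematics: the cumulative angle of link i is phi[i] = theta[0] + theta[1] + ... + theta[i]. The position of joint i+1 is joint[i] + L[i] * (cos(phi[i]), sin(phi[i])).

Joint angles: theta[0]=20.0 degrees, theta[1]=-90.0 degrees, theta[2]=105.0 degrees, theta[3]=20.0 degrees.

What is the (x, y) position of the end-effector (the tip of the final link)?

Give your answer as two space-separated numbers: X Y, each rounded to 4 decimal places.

Answer: 14.6713 7.3459

Derivation:
joint[0] = (0.0000, 0.0000)  (base)
link 0: phi[0] = 20 = 20 deg
  cos(20 deg) = 0.9397, sin(20 deg) = 0.3420
  joint[1] = (0.0000, 0.0000) + 4 * (0.9397, 0.3420) = (0.0000 + 3.7588, 0.0000 + 1.3681) = (3.7588, 1.3681)
link 1: phi[1] = 20 + -90 = -70 deg
  cos(-70 deg) = 0.3420, sin(-70 deg) = -0.9397
  joint[2] = (3.7588, 1.3681) + 1.8 * (0.3420, -0.9397) = (3.7588 + 0.6156, 1.3681 + -1.6914) = (4.3744, -0.3234)
link 2: phi[2] = 20 + -90 + 105 = 35 deg
  cos(35 deg) = 0.8192, sin(35 deg) = 0.5736
  joint[3] = (4.3744, -0.3234) + 11.8 * (0.8192, 0.5736) = (4.3744 + 9.6660, -0.3234 + 6.7682) = (14.0404, 6.4448)
link 3: phi[3] = 20 + -90 + 105 + 20 = 55 deg
  cos(55 deg) = 0.5736, sin(55 deg) = 0.8192
  joint[4] = (14.0404, 6.4448) + 1.1 * (0.5736, 0.8192) = (14.0404 + 0.6309, 6.4448 + 0.9011) = (14.6713, 7.3459)
End effector: (14.6713, 7.3459)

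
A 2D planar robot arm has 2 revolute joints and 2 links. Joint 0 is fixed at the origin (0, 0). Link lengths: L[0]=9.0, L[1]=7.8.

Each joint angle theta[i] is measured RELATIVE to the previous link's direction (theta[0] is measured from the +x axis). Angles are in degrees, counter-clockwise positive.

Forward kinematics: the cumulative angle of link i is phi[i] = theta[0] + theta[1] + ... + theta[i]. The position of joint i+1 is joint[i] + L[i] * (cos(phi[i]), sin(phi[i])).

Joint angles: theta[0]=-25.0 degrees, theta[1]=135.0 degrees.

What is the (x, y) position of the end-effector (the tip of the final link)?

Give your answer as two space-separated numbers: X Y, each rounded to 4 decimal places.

joint[0] = (0.0000, 0.0000)  (base)
link 0: phi[0] = -25 = -25 deg
  cos(-25 deg) = 0.9063, sin(-25 deg) = -0.4226
  joint[1] = (0.0000, 0.0000) + 9 * (0.9063, -0.4226) = (0.0000 + 8.1568, 0.0000 + -3.8036) = (8.1568, -3.8036)
link 1: phi[1] = -25 + 135 = 110 deg
  cos(110 deg) = -0.3420, sin(110 deg) = 0.9397
  joint[2] = (8.1568, -3.8036) + 7.8 * (-0.3420, 0.9397) = (8.1568 + -2.6678, -3.8036 + 7.3296) = (5.4890, 3.5260)
End effector: (5.4890, 3.5260)

Answer: 5.4890 3.5260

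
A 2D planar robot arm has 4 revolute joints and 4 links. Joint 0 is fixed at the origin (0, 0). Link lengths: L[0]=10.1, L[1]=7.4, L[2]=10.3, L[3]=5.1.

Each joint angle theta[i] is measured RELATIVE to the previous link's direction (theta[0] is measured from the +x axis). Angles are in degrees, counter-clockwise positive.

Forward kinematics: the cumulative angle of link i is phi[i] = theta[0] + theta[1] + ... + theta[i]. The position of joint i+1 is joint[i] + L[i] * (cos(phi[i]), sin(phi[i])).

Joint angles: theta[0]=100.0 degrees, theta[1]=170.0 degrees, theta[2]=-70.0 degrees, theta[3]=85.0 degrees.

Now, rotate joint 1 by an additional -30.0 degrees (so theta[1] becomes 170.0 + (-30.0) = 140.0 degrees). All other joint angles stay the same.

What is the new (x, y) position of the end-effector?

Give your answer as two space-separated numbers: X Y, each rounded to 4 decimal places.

Answer: -16.9173 0.4003

Derivation:
joint[0] = (0.0000, 0.0000)  (base)
link 0: phi[0] = 100 = 100 deg
  cos(100 deg) = -0.1736, sin(100 deg) = 0.9848
  joint[1] = (0.0000, 0.0000) + 10.1 * (-0.1736, 0.9848) = (0.0000 + -1.7538, 0.0000 + 9.9466) = (-1.7538, 9.9466)
link 1: phi[1] = 100 + 140 = 240 deg
  cos(240 deg) = -0.5000, sin(240 deg) = -0.8660
  joint[2] = (-1.7538, 9.9466) + 7.4 * (-0.5000, -0.8660) = (-1.7538 + -3.7000, 9.9466 + -6.4086) = (-5.4538, 3.5380)
link 2: phi[2] = 100 + 140 + -70 = 170 deg
  cos(170 deg) = -0.9848, sin(170 deg) = 0.1736
  joint[3] = (-5.4538, 3.5380) + 10.3 * (-0.9848, 0.1736) = (-5.4538 + -10.1435, 3.5380 + 1.7886) = (-15.5974, 5.3265)
link 3: phi[3] = 100 + 140 + -70 + 85 = 255 deg
  cos(255 deg) = -0.2588, sin(255 deg) = -0.9659
  joint[4] = (-15.5974, 5.3265) + 5.1 * (-0.2588, -0.9659) = (-15.5974 + -1.3200, 5.3265 + -4.9262) = (-16.9173, 0.4003)
End effector: (-16.9173, 0.4003)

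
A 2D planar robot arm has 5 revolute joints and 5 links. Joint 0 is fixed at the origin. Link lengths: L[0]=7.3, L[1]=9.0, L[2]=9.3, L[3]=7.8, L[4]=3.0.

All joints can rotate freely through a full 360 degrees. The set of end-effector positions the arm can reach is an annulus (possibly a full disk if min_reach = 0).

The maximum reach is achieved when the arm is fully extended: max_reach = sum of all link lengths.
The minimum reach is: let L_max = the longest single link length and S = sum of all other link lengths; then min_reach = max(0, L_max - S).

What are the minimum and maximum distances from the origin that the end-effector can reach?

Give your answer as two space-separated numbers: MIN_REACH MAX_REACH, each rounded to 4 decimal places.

Link lengths: [7.3, 9.0, 9.3, 7.8, 3.0]
max_reach = 7.3 + 9 + 9.3 + 7.8 + 3 = 36.4
L_max = max([7.3, 9.0, 9.3, 7.8, 3.0]) = 9.3
S (sum of others) = 36.4 - 9.3 = 27.1
min_reach = max(0, 9.3 - 27.1) = max(0, -17.8) = 0

Answer: 0.0000 36.4000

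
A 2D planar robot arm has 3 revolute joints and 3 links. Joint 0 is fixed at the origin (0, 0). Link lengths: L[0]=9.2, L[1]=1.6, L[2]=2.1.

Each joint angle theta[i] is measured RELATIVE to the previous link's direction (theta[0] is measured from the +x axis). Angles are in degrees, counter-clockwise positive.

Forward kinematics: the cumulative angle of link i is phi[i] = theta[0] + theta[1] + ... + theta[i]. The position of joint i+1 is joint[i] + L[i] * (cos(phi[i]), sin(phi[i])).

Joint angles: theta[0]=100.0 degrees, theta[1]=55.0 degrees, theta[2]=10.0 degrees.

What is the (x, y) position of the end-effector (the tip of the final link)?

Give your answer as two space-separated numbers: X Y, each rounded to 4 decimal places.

joint[0] = (0.0000, 0.0000)  (base)
link 0: phi[0] = 100 = 100 deg
  cos(100 deg) = -0.1736, sin(100 deg) = 0.9848
  joint[1] = (0.0000, 0.0000) + 9.2 * (-0.1736, 0.9848) = (0.0000 + -1.5976, 0.0000 + 9.0602) = (-1.5976, 9.0602)
link 1: phi[1] = 100 + 55 = 155 deg
  cos(155 deg) = -0.9063, sin(155 deg) = 0.4226
  joint[2] = (-1.5976, 9.0602) + 1.6 * (-0.9063, 0.4226) = (-1.5976 + -1.4501, 9.0602 + 0.6762) = (-3.0477, 9.7364)
link 2: phi[2] = 100 + 55 + 10 = 165 deg
  cos(165 deg) = -0.9659, sin(165 deg) = 0.2588
  joint[3] = (-3.0477, 9.7364) + 2.1 * (-0.9659, 0.2588) = (-3.0477 + -2.0284, 9.7364 + 0.5435) = (-5.0761, 10.2799)
End effector: (-5.0761, 10.2799)

Answer: -5.0761 10.2799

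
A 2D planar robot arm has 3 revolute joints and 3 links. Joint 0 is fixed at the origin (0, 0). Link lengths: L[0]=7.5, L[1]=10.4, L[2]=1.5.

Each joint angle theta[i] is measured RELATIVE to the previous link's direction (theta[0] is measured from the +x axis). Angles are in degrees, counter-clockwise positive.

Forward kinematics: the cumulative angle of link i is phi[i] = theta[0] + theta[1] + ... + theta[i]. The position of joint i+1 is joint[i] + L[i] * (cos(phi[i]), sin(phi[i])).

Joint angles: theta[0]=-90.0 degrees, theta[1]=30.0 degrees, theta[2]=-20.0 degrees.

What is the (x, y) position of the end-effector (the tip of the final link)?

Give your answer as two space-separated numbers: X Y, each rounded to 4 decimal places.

joint[0] = (0.0000, 0.0000)  (base)
link 0: phi[0] = -90 = -90 deg
  cos(-90 deg) = 0.0000, sin(-90 deg) = -1.0000
  joint[1] = (0.0000, 0.0000) + 7.5 * (0.0000, -1.0000) = (0.0000 + 0.0000, 0.0000 + -7.5000) = (0.0000, -7.5000)
link 1: phi[1] = -90 + 30 = -60 deg
  cos(-60 deg) = 0.5000, sin(-60 deg) = -0.8660
  joint[2] = (0.0000, -7.5000) + 10.4 * (0.5000, -0.8660) = (0.0000 + 5.2000, -7.5000 + -9.0067) = (5.2000, -16.5067)
link 2: phi[2] = -90 + 30 + -20 = -80 deg
  cos(-80 deg) = 0.1736, sin(-80 deg) = -0.9848
  joint[3] = (5.2000, -16.5067) + 1.5 * (0.1736, -0.9848) = (5.2000 + 0.2605, -16.5067 + -1.4772) = (5.4605, -17.9839)
End effector: (5.4605, -17.9839)

Answer: 5.4605 -17.9839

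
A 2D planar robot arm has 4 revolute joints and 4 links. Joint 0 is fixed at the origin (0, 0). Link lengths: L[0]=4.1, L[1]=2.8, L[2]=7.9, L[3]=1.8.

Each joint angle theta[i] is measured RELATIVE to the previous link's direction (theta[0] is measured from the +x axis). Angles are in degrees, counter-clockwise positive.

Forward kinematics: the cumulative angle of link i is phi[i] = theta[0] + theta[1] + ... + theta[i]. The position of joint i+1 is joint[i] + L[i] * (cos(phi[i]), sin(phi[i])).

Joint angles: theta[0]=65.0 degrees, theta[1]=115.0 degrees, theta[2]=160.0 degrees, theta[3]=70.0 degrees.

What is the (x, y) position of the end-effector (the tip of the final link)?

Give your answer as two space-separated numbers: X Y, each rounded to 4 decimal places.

joint[0] = (0.0000, 0.0000)  (base)
link 0: phi[0] = 65 = 65 deg
  cos(65 deg) = 0.4226, sin(65 deg) = 0.9063
  joint[1] = (0.0000, 0.0000) + 4.1 * (0.4226, 0.9063) = (0.0000 + 1.7327, 0.0000 + 3.7159) = (1.7327, 3.7159)
link 1: phi[1] = 65 + 115 = 180 deg
  cos(180 deg) = -1.0000, sin(180 deg) = 0.0000
  joint[2] = (1.7327, 3.7159) + 2.8 * (-1.0000, 0.0000) = (1.7327 + -2.8000, 3.7159 + 0.0000) = (-1.0673, 3.7159)
link 2: phi[2] = 65 + 115 + 160 = 340 deg
  cos(340 deg) = 0.9397, sin(340 deg) = -0.3420
  joint[3] = (-1.0673, 3.7159) + 7.9 * (0.9397, -0.3420) = (-1.0673 + 7.4236, 3.7159 + -2.7020) = (6.3563, 1.0139)
link 3: phi[3] = 65 + 115 + 160 + 70 = 410 deg
  cos(410 deg) = 0.6428, sin(410 deg) = 0.7660
  joint[4] = (6.3563, 1.0139) + 1.8 * (0.6428, 0.7660) = (6.3563 + 1.1570, 1.0139 + 1.3789) = (7.5133, 2.3928)
End effector: (7.5133, 2.3928)

Answer: 7.5133 2.3928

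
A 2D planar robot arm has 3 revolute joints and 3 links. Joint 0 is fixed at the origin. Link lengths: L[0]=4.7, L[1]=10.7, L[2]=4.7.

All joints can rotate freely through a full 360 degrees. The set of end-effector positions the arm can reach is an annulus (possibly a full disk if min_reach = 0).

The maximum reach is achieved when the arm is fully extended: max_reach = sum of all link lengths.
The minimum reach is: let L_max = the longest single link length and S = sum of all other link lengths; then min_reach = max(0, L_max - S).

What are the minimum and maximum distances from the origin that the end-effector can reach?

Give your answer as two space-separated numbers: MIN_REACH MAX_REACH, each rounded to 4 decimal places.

Answer: 1.3000 20.1000

Derivation:
Link lengths: [4.7, 10.7, 4.7]
max_reach = 4.7 + 10.7 + 4.7 = 20.1
L_max = max([4.7, 10.7, 4.7]) = 10.7
S (sum of others) = 20.1 - 10.7 = 9.4
min_reach = max(0, 10.7 - 9.4) = max(0, 1.3) = 1.3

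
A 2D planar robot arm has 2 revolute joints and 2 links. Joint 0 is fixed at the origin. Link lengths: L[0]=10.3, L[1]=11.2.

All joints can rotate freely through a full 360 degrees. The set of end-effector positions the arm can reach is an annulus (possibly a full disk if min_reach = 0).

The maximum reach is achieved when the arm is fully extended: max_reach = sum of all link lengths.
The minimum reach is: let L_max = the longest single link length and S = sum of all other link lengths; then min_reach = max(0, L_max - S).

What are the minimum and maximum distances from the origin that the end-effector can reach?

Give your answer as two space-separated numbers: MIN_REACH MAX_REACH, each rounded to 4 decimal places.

Answer: 0.9000 21.5000

Derivation:
Link lengths: [10.3, 11.2]
max_reach = 10.3 + 11.2 = 21.5
L_max = max([10.3, 11.2]) = 11.2
S (sum of others) = 21.5 - 11.2 = 10.3
min_reach = max(0, 11.2 - 10.3) = max(0, 0.9) = 0.9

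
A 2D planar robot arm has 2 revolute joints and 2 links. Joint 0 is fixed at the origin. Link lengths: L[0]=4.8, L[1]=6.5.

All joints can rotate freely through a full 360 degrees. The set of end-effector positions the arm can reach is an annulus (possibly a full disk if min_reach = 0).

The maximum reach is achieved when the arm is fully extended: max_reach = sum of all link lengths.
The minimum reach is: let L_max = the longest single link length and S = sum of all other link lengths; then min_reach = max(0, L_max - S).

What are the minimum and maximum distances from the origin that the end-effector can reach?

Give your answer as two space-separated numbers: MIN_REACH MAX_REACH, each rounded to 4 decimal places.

Answer: 1.7000 11.3000

Derivation:
Link lengths: [4.8, 6.5]
max_reach = 4.8 + 6.5 = 11.3
L_max = max([4.8, 6.5]) = 6.5
S (sum of others) = 11.3 - 6.5 = 4.8
min_reach = max(0, 6.5 - 4.8) = max(0, 1.7) = 1.7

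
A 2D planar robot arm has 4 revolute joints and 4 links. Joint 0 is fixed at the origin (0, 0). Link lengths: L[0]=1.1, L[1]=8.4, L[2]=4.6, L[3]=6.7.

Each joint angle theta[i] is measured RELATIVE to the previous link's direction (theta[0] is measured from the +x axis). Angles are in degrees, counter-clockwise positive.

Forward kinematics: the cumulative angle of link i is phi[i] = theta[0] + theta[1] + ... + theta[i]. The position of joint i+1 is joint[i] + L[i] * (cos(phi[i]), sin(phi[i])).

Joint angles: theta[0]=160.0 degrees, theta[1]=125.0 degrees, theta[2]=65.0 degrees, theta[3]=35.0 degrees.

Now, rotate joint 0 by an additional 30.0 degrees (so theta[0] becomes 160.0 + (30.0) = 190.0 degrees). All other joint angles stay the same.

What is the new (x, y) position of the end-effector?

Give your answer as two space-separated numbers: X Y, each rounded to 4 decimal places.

Answer: 13.0220 0.9309

Derivation:
joint[0] = (0.0000, 0.0000)  (base)
link 0: phi[0] = 190 = 190 deg
  cos(190 deg) = -0.9848, sin(190 deg) = -0.1736
  joint[1] = (0.0000, 0.0000) + 1.1 * (-0.9848, -0.1736) = (0.0000 + -1.0833, 0.0000 + -0.1910) = (-1.0833, -0.1910)
link 1: phi[1] = 190 + 125 = 315 deg
  cos(315 deg) = 0.7071, sin(315 deg) = -0.7071
  joint[2] = (-1.0833, -0.1910) + 8.4 * (0.7071, -0.7071) = (-1.0833 + 5.9397, -0.1910 + -5.9397) = (4.8564, -6.1307)
link 2: phi[2] = 190 + 125 + 65 = 380 deg
  cos(380 deg) = 0.9397, sin(380 deg) = 0.3420
  joint[3] = (4.8564, -6.1307) + 4.6 * (0.9397, 0.3420) = (4.8564 + 4.3226, -6.1307 + 1.5733) = (9.1790, -4.5574)
link 3: phi[3] = 190 + 125 + 65 + 35 = 415 deg
  cos(415 deg) = 0.5736, sin(415 deg) = 0.8192
  joint[4] = (9.1790, -4.5574) + 6.7 * (0.5736, 0.8192) = (9.1790 + 3.8430, -4.5574 + 5.4883) = (13.0220, 0.9309)
End effector: (13.0220, 0.9309)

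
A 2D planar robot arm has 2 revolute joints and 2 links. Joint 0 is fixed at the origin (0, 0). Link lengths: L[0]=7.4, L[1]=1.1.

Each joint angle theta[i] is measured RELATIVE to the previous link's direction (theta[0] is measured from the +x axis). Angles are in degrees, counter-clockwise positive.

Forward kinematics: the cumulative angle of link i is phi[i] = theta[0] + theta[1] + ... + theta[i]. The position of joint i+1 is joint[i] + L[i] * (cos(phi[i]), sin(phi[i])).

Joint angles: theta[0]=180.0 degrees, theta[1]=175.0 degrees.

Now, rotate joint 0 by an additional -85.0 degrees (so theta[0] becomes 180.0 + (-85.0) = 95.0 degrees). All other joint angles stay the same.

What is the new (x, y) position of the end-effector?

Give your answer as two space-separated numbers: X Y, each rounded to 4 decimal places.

Answer: -0.6450 6.2718

Derivation:
joint[0] = (0.0000, 0.0000)  (base)
link 0: phi[0] = 95 = 95 deg
  cos(95 deg) = -0.0872, sin(95 deg) = 0.9962
  joint[1] = (0.0000, 0.0000) + 7.4 * (-0.0872, 0.9962) = (0.0000 + -0.6450, 0.0000 + 7.3718) = (-0.6450, 7.3718)
link 1: phi[1] = 95 + 175 = 270 deg
  cos(270 deg) = -0.0000, sin(270 deg) = -1.0000
  joint[2] = (-0.6450, 7.3718) + 1.1 * (-0.0000, -1.0000) = (-0.6450 + -0.0000, 7.3718 + -1.1000) = (-0.6450, 6.2718)
End effector: (-0.6450, 6.2718)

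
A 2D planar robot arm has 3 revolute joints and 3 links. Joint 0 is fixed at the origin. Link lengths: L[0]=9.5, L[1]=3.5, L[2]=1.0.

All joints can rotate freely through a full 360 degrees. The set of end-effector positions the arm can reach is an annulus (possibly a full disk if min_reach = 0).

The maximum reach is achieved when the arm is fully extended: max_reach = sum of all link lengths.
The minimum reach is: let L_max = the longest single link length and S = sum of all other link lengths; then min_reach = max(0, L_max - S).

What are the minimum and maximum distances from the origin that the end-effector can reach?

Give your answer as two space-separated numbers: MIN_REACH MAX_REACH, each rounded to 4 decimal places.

Answer: 5.0000 14.0000

Derivation:
Link lengths: [9.5, 3.5, 1.0]
max_reach = 9.5 + 3.5 + 1 = 14
L_max = max([9.5, 3.5, 1.0]) = 9.5
S (sum of others) = 14 - 9.5 = 4.5
min_reach = max(0, 9.5 - 4.5) = max(0, 5) = 5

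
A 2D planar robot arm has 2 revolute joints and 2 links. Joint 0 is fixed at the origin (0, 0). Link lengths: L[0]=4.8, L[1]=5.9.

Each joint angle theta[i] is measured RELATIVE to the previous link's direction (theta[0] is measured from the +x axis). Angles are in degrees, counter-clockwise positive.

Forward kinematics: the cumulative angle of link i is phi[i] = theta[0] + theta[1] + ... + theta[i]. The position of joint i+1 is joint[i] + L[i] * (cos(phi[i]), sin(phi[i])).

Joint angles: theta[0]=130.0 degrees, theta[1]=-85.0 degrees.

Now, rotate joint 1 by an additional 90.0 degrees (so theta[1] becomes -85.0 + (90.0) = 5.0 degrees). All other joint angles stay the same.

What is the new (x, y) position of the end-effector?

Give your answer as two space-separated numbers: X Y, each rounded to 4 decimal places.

Answer: -7.2573 7.8489

Derivation:
joint[0] = (0.0000, 0.0000)  (base)
link 0: phi[0] = 130 = 130 deg
  cos(130 deg) = -0.6428, sin(130 deg) = 0.7660
  joint[1] = (0.0000, 0.0000) + 4.8 * (-0.6428, 0.7660) = (0.0000 + -3.0854, 0.0000 + 3.6770) = (-3.0854, 3.6770)
link 1: phi[1] = 130 + 5 = 135 deg
  cos(135 deg) = -0.7071, sin(135 deg) = 0.7071
  joint[2] = (-3.0854, 3.6770) + 5.9 * (-0.7071, 0.7071) = (-3.0854 + -4.1719, 3.6770 + 4.1719) = (-7.2573, 7.8489)
End effector: (-7.2573, 7.8489)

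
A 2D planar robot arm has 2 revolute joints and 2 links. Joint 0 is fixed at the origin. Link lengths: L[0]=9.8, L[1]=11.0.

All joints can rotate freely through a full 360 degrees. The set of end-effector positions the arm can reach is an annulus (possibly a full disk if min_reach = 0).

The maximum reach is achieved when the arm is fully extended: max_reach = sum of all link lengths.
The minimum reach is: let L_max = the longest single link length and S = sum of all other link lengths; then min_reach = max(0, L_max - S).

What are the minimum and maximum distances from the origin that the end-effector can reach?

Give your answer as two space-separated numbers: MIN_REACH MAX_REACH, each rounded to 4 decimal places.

Answer: 1.2000 20.8000

Derivation:
Link lengths: [9.8, 11.0]
max_reach = 9.8 + 11 = 20.8
L_max = max([9.8, 11.0]) = 11
S (sum of others) = 20.8 - 11 = 9.8
min_reach = max(0, 11 - 9.8) = max(0, 1.2) = 1.2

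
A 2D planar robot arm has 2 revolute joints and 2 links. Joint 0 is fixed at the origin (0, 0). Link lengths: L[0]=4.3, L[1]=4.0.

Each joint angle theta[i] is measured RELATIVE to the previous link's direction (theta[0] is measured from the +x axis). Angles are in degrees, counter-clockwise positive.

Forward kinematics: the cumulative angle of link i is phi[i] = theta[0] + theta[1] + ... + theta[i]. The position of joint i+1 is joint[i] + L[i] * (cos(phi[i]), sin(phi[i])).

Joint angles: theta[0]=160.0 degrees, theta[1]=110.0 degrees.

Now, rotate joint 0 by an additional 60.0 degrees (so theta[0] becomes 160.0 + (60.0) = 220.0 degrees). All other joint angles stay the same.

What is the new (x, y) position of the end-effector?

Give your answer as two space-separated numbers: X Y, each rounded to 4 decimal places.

joint[0] = (0.0000, 0.0000)  (base)
link 0: phi[0] = 220 = 220 deg
  cos(220 deg) = -0.7660, sin(220 deg) = -0.6428
  joint[1] = (0.0000, 0.0000) + 4.3 * (-0.7660, -0.6428) = (0.0000 + -3.2940, 0.0000 + -2.7640) = (-3.2940, -2.7640)
link 1: phi[1] = 220 + 110 = 330 deg
  cos(330 deg) = 0.8660, sin(330 deg) = -0.5000
  joint[2] = (-3.2940, -2.7640) + 4 * (0.8660, -0.5000) = (-3.2940 + 3.4641, -2.7640 + -2.0000) = (0.1701, -4.7640)
End effector: (0.1701, -4.7640)

Answer: 0.1701 -4.7640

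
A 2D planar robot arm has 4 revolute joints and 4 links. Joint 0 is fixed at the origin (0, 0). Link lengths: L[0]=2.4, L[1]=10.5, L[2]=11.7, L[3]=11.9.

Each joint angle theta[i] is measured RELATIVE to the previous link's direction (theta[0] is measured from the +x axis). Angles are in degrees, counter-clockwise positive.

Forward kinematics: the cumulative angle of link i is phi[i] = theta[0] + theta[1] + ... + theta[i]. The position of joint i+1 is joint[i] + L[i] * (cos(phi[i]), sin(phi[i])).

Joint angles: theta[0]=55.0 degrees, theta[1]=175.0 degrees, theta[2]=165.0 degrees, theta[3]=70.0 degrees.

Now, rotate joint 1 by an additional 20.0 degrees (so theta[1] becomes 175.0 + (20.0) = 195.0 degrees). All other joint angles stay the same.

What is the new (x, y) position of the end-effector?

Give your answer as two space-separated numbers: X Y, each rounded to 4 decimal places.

joint[0] = (0.0000, 0.0000)  (base)
link 0: phi[0] = 55 = 55 deg
  cos(55 deg) = 0.5736, sin(55 deg) = 0.8192
  joint[1] = (0.0000, 0.0000) + 2.4 * (0.5736, 0.8192) = (0.0000 + 1.3766, 0.0000 + 1.9660) = (1.3766, 1.9660)
link 1: phi[1] = 55 + 195 = 250 deg
  cos(250 deg) = -0.3420, sin(250 deg) = -0.9397
  joint[2] = (1.3766, 1.9660) + 10.5 * (-0.3420, -0.9397) = (1.3766 + -3.5912, 1.9660 + -9.8668) = (-2.2146, -7.9008)
link 2: phi[2] = 55 + 195 + 165 = 415 deg
  cos(415 deg) = 0.5736, sin(415 deg) = 0.8192
  joint[3] = (-2.2146, -7.9008) + 11.7 * (0.5736, 0.8192) = (-2.2146 + 6.7108, -7.9008 + 9.5841) = (4.4962, 1.6833)
link 3: phi[3] = 55 + 195 + 165 + 70 = 485 deg
  cos(485 deg) = -0.5736, sin(485 deg) = 0.8192
  joint[4] = (4.4962, 1.6833) + 11.9 * (-0.5736, 0.8192) = (4.4962 + -6.8256, 1.6833 + 9.7479) = (-2.3293, 11.4312)
End effector: (-2.3293, 11.4312)

Answer: -2.3293 11.4312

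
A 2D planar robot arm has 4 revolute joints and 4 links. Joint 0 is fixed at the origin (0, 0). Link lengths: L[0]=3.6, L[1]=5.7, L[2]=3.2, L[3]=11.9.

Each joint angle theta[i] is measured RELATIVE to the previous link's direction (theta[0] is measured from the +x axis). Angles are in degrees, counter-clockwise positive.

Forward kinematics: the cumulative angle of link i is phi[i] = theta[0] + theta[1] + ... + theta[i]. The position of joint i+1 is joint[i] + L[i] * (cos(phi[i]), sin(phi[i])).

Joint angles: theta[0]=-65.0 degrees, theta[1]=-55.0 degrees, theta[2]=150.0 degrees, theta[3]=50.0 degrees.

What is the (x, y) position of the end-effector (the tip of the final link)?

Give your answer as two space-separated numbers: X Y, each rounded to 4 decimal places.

Answer: 3.5091 5.1202

Derivation:
joint[0] = (0.0000, 0.0000)  (base)
link 0: phi[0] = -65 = -65 deg
  cos(-65 deg) = 0.4226, sin(-65 deg) = -0.9063
  joint[1] = (0.0000, 0.0000) + 3.6 * (0.4226, -0.9063) = (0.0000 + 1.5214, 0.0000 + -3.2627) = (1.5214, -3.2627)
link 1: phi[1] = -65 + -55 = -120 deg
  cos(-120 deg) = -0.5000, sin(-120 deg) = -0.8660
  joint[2] = (1.5214, -3.2627) + 5.7 * (-0.5000, -0.8660) = (1.5214 + -2.8500, -3.2627 + -4.9363) = (-1.3286, -8.1991)
link 2: phi[2] = -65 + -55 + 150 = 30 deg
  cos(30 deg) = 0.8660, sin(30 deg) = 0.5000
  joint[3] = (-1.3286, -8.1991) + 3.2 * (0.8660, 0.5000) = (-1.3286 + 2.7713, -8.1991 + 1.6000) = (1.4427, -6.5991)
link 3: phi[3] = -65 + -55 + 150 + 50 = 80 deg
  cos(80 deg) = 0.1736, sin(80 deg) = 0.9848
  joint[4] = (1.4427, -6.5991) + 11.9 * (0.1736, 0.9848) = (1.4427 + 2.0664, -6.5991 + 11.7192) = (3.5091, 5.1202)
End effector: (3.5091, 5.1202)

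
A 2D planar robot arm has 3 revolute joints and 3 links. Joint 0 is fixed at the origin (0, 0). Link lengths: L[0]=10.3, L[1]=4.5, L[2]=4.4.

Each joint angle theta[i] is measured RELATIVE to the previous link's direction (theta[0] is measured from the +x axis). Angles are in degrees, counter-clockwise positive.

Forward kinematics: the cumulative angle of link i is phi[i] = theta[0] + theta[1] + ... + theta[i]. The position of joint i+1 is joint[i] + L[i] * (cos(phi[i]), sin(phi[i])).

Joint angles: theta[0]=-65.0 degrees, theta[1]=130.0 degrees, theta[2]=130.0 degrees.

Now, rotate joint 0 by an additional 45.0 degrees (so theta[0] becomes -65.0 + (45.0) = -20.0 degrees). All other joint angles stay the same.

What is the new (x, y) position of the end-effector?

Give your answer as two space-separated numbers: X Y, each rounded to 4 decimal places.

joint[0] = (0.0000, 0.0000)  (base)
link 0: phi[0] = -20 = -20 deg
  cos(-20 deg) = 0.9397, sin(-20 deg) = -0.3420
  joint[1] = (0.0000, 0.0000) + 10.3 * (0.9397, -0.3420) = (0.0000 + 9.6788, 0.0000 + -3.5228) = (9.6788, -3.5228)
link 1: phi[1] = -20 + 130 = 110 deg
  cos(110 deg) = -0.3420, sin(110 deg) = 0.9397
  joint[2] = (9.6788, -3.5228) + 4.5 * (-0.3420, 0.9397) = (9.6788 + -1.5391, -3.5228 + 4.2286) = (8.1397, 0.7058)
link 2: phi[2] = -20 + 130 + 130 = 240 deg
  cos(240 deg) = -0.5000, sin(240 deg) = -0.8660
  joint[3] = (8.1397, 0.7058) + 4.4 * (-0.5000, -0.8660) = (8.1397 + -2.2000, 0.7058 + -3.8105) = (5.9397, -3.1047)
End effector: (5.9397, -3.1047)

Answer: 5.9397 -3.1047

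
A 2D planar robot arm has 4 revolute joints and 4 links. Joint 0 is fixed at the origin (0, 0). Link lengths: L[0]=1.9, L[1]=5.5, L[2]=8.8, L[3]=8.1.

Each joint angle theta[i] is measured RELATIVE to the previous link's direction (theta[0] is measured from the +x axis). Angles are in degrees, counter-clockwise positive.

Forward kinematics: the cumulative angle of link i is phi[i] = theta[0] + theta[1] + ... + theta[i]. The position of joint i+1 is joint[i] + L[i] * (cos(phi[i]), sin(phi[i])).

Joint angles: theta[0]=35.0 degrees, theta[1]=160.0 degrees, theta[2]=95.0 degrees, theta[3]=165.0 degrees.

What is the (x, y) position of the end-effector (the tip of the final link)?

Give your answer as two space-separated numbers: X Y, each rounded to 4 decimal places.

joint[0] = (0.0000, 0.0000)  (base)
link 0: phi[0] = 35 = 35 deg
  cos(35 deg) = 0.8192, sin(35 deg) = 0.5736
  joint[1] = (0.0000, 0.0000) + 1.9 * (0.8192, 0.5736) = (0.0000 + 1.5564, 0.0000 + 1.0898) = (1.5564, 1.0898)
link 1: phi[1] = 35 + 160 = 195 deg
  cos(195 deg) = -0.9659, sin(195 deg) = -0.2588
  joint[2] = (1.5564, 1.0898) + 5.5 * (-0.9659, -0.2588) = (1.5564 + -5.3126, 1.0898 + -1.4235) = (-3.7562, -0.3337)
link 2: phi[2] = 35 + 160 + 95 = 290 deg
  cos(290 deg) = 0.3420, sin(290 deg) = -0.9397
  joint[3] = (-3.7562, -0.3337) + 8.8 * (0.3420, -0.9397) = (-3.7562 + 3.0098, -0.3337 + -8.2693) = (-0.7464, -8.6030)
link 3: phi[3] = 35 + 160 + 95 + 165 = 455 deg
  cos(455 deg) = -0.0872, sin(455 deg) = 0.9962
  joint[4] = (-0.7464, -8.6030) + 8.1 * (-0.0872, 0.9962) = (-0.7464 + -0.7060, -8.6030 + 8.0692) = (-1.4524, -0.5338)
End effector: (-1.4524, -0.5338)

Answer: -1.4524 -0.5338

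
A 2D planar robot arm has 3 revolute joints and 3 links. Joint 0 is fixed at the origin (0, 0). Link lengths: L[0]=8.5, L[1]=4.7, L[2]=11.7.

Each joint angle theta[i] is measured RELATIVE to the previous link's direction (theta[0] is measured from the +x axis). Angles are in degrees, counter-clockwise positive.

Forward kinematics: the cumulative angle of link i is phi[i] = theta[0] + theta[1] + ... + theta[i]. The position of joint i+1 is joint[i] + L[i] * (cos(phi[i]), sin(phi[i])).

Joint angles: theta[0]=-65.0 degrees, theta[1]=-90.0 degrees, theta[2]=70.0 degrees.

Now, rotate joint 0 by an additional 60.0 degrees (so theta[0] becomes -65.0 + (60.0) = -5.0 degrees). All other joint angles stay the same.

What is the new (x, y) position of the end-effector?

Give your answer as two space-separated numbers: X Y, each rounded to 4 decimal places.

Answer: 18.6618 -10.3676

Derivation:
joint[0] = (0.0000, 0.0000)  (base)
link 0: phi[0] = -5 = -5 deg
  cos(-5 deg) = 0.9962, sin(-5 deg) = -0.0872
  joint[1] = (0.0000, 0.0000) + 8.5 * (0.9962, -0.0872) = (0.0000 + 8.4677, 0.0000 + -0.7408) = (8.4677, -0.7408)
link 1: phi[1] = -5 + -90 = -95 deg
  cos(-95 deg) = -0.0872, sin(-95 deg) = -0.9962
  joint[2] = (8.4677, -0.7408) + 4.7 * (-0.0872, -0.9962) = (8.4677 + -0.4096, -0.7408 + -4.6821) = (8.0580, -5.4229)
link 2: phi[2] = -5 + -90 + 70 = -25 deg
  cos(-25 deg) = 0.9063, sin(-25 deg) = -0.4226
  joint[3] = (8.0580, -5.4229) + 11.7 * (0.9063, -0.4226) = (8.0580 + 10.6038, -5.4229 + -4.9446) = (18.6618, -10.3676)
End effector: (18.6618, -10.3676)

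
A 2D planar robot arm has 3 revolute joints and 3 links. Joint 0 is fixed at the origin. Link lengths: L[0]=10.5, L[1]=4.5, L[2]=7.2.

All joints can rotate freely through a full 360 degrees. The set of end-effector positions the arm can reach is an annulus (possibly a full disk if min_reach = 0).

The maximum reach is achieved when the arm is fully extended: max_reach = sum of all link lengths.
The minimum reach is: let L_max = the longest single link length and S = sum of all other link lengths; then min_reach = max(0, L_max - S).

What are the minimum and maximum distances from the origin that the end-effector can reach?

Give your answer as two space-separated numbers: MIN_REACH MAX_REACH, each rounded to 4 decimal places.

Answer: 0.0000 22.2000

Derivation:
Link lengths: [10.5, 4.5, 7.2]
max_reach = 10.5 + 4.5 + 7.2 = 22.2
L_max = max([10.5, 4.5, 7.2]) = 10.5
S (sum of others) = 22.2 - 10.5 = 11.7
min_reach = max(0, 10.5 - 11.7) = max(0, -1.2) = 0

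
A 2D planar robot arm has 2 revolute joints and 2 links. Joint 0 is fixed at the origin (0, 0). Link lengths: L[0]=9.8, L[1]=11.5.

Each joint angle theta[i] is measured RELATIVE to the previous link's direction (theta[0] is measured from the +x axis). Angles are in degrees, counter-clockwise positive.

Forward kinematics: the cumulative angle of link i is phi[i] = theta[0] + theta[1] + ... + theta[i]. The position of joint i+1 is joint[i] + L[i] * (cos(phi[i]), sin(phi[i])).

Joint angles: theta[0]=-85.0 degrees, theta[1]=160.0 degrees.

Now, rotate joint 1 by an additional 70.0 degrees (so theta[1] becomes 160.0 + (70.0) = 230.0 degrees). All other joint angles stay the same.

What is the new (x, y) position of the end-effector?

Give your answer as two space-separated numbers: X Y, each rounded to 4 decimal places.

Answer: -8.5661 -3.1666

Derivation:
joint[0] = (0.0000, 0.0000)  (base)
link 0: phi[0] = -85 = -85 deg
  cos(-85 deg) = 0.0872, sin(-85 deg) = -0.9962
  joint[1] = (0.0000, 0.0000) + 9.8 * (0.0872, -0.9962) = (0.0000 + 0.8541, 0.0000 + -9.7627) = (0.8541, -9.7627)
link 1: phi[1] = -85 + 230 = 145 deg
  cos(145 deg) = -0.8192, sin(145 deg) = 0.5736
  joint[2] = (0.8541, -9.7627) + 11.5 * (-0.8192, 0.5736) = (0.8541 + -9.4202, -9.7627 + 6.5961) = (-8.5661, -3.1666)
End effector: (-8.5661, -3.1666)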